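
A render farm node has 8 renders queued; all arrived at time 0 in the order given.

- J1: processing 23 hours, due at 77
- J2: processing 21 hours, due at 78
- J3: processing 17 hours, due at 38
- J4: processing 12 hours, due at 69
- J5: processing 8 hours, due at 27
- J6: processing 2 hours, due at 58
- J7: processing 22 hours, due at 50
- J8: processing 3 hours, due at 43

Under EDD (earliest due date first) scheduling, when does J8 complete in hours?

EDD (increasing due date): J5 J3 J8 J7 J6 J4 J1 J2.
J5: 0→8
J3: 8→25
J8: 25→28

28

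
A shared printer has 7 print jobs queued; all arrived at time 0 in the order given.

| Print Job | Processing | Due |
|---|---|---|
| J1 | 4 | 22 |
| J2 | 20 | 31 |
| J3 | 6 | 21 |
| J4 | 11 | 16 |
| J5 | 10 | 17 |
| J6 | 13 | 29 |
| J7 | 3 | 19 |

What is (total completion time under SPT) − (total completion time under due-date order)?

SPT (increasing processing time): J7 J1 J3 J5 J4 J6 J2.
J7: 0→3
J1: 3→7
J3: 7→13
J5: 13→23
J4: 23→34
J6: 34→47
J2: 47→67
Sum = 3+7+13+23+34+47+67 = 194.
EDD (increasing due date): J4 J5 J7 J3 J1 J6 J2.
J4: 0→11
J5: 11→21
J7: 21→24
J3: 24→30
J1: 30→34
J6: 34→47
J2: 47→67
Sum = 11+21+24+30+34+47+67 = 234.
Difference = 194 − 234 = -40.

-40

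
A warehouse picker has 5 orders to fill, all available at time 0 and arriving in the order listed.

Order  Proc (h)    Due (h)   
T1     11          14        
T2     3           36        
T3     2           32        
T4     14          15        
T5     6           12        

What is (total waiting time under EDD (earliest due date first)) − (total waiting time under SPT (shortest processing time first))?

EDD (increasing due date): T5 T1 T4 T3 T2.
T5: waits 0, runs 0→6
T1: waits 6, runs 6→17
T4: waits 17, runs 17→31
T3: waits 31, runs 31→33
T2: waits 33, runs 33→36
Sum = 0+6+17+31+33 = 87.
SPT (increasing processing time): T3 T2 T5 T1 T4.
T3: waits 0, runs 0→2
T2: waits 2, runs 2→5
T5: waits 5, runs 5→11
T1: waits 11, runs 11→22
T4: waits 22, runs 22→36
Sum = 0+2+5+11+22 = 40.
Difference = 87 − 40 = 47.

47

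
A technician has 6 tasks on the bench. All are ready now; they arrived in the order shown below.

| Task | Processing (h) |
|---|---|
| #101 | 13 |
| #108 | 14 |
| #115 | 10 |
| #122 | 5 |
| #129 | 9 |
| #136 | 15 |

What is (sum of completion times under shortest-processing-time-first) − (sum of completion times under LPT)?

-68

SPT (increasing processing time): #122 #129 #115 #101 #108 #136.
#122: 0→5
#129: 5→14
#115: 14→24
#101: 24→37
#108: 37→51
#136: 51→66
Sum = 5+14+24+37+51+66 = 197.
LPT (decreasing processing time): #136 #108 #101 #115 #129 #122.
#136: 0→15
#108: 15→29
#101: 29→42
#115: 42→52
#129: 52→61
#122: 61→66
Sum = 15+29+42+52+61+66 = 265.
Difference = 197 − 265 = -68.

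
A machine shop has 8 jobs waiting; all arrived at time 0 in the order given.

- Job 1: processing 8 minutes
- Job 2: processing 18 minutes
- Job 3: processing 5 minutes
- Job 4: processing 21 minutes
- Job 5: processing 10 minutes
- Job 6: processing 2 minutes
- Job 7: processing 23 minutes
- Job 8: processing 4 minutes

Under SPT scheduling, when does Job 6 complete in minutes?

2

SPT (increasing processing time): Job 6 Job 8 Job 3 Job 1 Job 5 Job 2 Job 4 Job 7.
Job 6: 0→2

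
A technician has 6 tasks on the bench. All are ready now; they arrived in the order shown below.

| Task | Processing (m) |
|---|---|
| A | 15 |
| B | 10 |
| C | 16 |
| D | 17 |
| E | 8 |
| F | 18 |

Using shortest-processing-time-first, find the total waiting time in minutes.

SPT (increasing processing time): E B A C D F.
E: waits 0, runs 0→8
B: waits 8, runs 8→18
A: waits 18, runs 18→33
C: waits 33, runs 33→49
D: waits 49, runs 49→66
F: waits 66, runs 66→84
Sum = 0+8+18+33+49+66 = 174.

174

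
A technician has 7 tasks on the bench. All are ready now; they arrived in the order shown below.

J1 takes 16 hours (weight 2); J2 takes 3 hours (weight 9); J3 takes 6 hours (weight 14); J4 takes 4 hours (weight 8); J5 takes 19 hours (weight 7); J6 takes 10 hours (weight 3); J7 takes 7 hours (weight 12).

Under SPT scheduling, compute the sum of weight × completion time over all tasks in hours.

SPT (increasing processing time): J2 J4 J3 J7 J6 J1 J5.
J2: finishes 3, weight 9, w·C = 27
J4: finishes 7, weight 8, w·C = 56
J3: finishes 13, weight 14, w·C = 182
J7: finishes 20, weight 12, w·C = 240
J6: finishes 30, weight 3, w·C = 90
J1: finishes 46, weight 2, w·C = 92
J5: finishes 65, weight 7, w·C = 455
Sum = 27+56+182+240+90+92+455 = 1142.

1142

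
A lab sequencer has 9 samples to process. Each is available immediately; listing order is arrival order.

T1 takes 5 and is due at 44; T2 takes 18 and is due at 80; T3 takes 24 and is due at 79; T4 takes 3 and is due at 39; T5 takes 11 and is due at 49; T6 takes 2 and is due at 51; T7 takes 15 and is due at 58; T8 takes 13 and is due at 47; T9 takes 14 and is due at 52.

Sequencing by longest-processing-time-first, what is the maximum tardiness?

LPT (decreasing processing time): T3 T2 T7 T9 T8 T5 T1 T4 T6.
T3: 0→24, due 79, tardiness 0
T2: 24→42, due 80, tardiness 0
T7: 42→57, due 58, tardiness 0
T9: 57→71, due 52, tardiness 19
T8: 71→84, due 47, tardiness 37
T5: 84→95, due 49, tardiness 46
T1: 95→100, due 44, tardiness 56
T4: 100→103, due 39, tardiness 64
T6: 103→105, due 51, tardiness 54
Maximum = 64.

64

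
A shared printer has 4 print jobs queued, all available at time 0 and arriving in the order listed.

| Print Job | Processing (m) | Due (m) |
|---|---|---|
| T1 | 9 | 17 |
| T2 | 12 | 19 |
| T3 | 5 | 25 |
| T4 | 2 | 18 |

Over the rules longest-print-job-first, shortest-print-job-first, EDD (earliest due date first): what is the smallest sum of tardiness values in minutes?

LPT (decreasing processing time): T2 T1 T3 T4.
T2: 0→12, due 19, tardiness 0
T1: 12→21, due 17, tardiness 4
T3: 21→26, due 25, tardiness 1
T4: 26→28, due 18, tardiness 10
Sum = 0+4+1+10 = 15.
SPT (increasing processing time): T4 T3 T1 T2.
T4: 0→2, due 18, tardiness 0
T3: 2→7, due 25, tardiness 0
T1: 7→16, due 17, tardiness 0
T2: 16→28, due 19, tardiness 9
Sum = 0+0+0+9 = 9.
EDD (increasing due date): T1 T4 T2 T3.
T1: 0→9, due 17, tardiness 0
T4: 9→11, due 18, tardiness 0
T2: 11→23, due 19, tardiness 4
T3: 23→28, due 25, tardiness 3
Sum = 0+0+4+3 = 7.
LPT 15, SPT 9, EDD 7 → minimum 7.

7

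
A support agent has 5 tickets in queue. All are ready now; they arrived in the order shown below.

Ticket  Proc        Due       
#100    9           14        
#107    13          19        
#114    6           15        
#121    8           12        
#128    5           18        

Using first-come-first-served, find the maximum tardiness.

FIFO (arrival order): #100 #107 #114 #121 #128.
#100: 0→9, due 14, tardiness 0
#107: 9→22, due 19, tardiness 3
#114: 22→28, due 15, tardiness 13
#121: 28→36, due 12, tardiness 24
#128: 36→41, due 18, tardiness 23
Maximum = 24.

24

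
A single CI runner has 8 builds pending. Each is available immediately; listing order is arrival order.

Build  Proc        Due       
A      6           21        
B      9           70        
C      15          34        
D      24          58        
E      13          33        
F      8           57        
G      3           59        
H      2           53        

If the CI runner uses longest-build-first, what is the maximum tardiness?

54

LPT (decreasing processing time): D C E B F A G H.
D: 0→24, due 58, tardiness 0
C: 24→39, due 34, tardiness 5
E: 39→52, due 33, tardiness 19
B: 52→61, due 70, tardiness 0
F: 61→69, due 57, tardiness 12
A: 69→75, due 21, tardiness 54
G: 75→78, due 59, tardiness 19
H: 78→80, due 53, tardiness 27
Maximum = 54.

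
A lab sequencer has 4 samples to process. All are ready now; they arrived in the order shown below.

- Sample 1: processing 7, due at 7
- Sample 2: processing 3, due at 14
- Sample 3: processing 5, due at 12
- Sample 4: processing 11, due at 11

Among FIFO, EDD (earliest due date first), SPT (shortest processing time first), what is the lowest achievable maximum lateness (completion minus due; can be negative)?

FIFO (arrival order): Sample 1 Sample 2 Sample 3 Sample 4.
Sample 1: 0→7, due 7, lateness 0
Sample 2: 7→10, due 14, lateness -4
Sample 3: 10→15, due 12, lateness 3
Sample 4: 15→26, due 11, lateness 15
Maximum = 15.
EDD (increasing due date): Sample 1 Sample 4 Sample 3 Sample 2.
Sample 1: 0→7, due 7, lateness 0
Sample 4: 7→18, due 11, lateness 7
Sample 3: 18→23, due 12, lateness 11
Sample 2: 23→26, due 14, lateness 12
Maximum = 12.
SPT (increasing processing time): Sample 2 Sample 3 Sample 1 Sample 4.
Sample 2: 0→3, due 14, lateness -11
Sample 3: 3→8, due 12, lateness -4
Sample 1: 8→15, due 7, lateness 8
Sample 4: 15→26, due 11, lateness 15
Maximum = 15.
FIFO 15, EDD 12, SPT 15 → minimum 12.

12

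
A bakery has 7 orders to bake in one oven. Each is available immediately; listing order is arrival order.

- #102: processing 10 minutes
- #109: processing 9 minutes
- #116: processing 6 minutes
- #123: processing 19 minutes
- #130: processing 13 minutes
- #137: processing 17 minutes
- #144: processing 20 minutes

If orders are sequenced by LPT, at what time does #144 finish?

20

LPT (decreasing processing time): #144 #123 #137 #130 #102 #109 #116.
#144: 0→20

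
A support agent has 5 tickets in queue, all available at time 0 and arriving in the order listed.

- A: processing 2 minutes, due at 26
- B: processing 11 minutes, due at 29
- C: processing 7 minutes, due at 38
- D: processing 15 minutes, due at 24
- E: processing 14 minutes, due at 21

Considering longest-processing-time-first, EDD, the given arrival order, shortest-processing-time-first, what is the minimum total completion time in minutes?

LPT (decreasing processing time): D E B C A.
D: 0→15
E: 15→29
B: 29→40
C: 40→47
A: 47→49
Sum = 15+29+40+47+49 = 180.
EDD (increasing due date): E D A B C.
E: 0→14
D: 14→29
A: 29→31
B: 31→42
C: 42→49
Sum = 14+29+31+42+49 = 165.
FIFO (arrival order): A B C D E.
A: 0→2
B: 2→13
C: 13→20
D: 20→35
E: 35→49
Sum = 2+13+20+35+49 = 119.
SPT (increasing processing time): A C B E D.
A: 0→2
C: 2→9
B: 9→20
E: 20→34
D: 34→49
Sum = 2+9+20+34+49 = 114.
LPT 180, EDD 165, FIFO 119, SPT 114 → minimum 114.

114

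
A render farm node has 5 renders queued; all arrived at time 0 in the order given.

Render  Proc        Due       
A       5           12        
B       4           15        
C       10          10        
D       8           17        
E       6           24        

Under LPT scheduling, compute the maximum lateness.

LPT (decreasing processing time): C D E A B.
C: 0→10, due 10, lateness 0
D: 10→18, due 17, lateness 1
E: 18→24, due 24, lateness 0
A: 24→29, due 12, lateness 17
B: 29→33, due 15, lateness 18
Maximum = 18.

18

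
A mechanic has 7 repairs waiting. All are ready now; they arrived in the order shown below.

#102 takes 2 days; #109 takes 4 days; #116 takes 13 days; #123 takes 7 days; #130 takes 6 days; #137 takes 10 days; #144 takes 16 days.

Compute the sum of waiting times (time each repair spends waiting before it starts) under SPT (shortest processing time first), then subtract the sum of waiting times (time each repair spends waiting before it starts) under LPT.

-128

SPT (increasing processing time): #102 #109 #130 #123 #137 #116 #144.
#102: waits 0, runs 0→2
#109: waits 2, runs 2→6
#130: waits 6, runs 6→12
#123: waits 12, runs 12→19
#137: waits 19, runs 19→29
#116: waits 29, runs 29→42
#144: waits 42, runs 42→58
Sum = 0+2+6+12+19+29+42 = 110.
LPT (decreasing processing time): #144 #116 #137 #123 #130 #109 #102.
#144: waits 0, runs 0→16
#116: waits 16, runs 16→29
#137: waits 29, runs 29→39
#123: waits 39, runs 39→46
#130: waits 46, runs 46→52
#109: waits 52, runs 52→56
#102: waits 56, runs 56→58
Sum = 0+16+29+39+46+52+56 = 238.
Difference = 110 − 238 = -128.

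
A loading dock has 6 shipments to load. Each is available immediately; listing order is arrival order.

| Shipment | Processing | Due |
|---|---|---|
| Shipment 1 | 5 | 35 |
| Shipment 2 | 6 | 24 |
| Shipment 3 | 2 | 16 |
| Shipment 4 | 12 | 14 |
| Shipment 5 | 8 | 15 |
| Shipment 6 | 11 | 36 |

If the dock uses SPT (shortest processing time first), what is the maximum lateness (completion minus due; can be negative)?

30

SPT (increasing processing time): Shipment 3 Shipment 1 Shipment 2 Shipment 5 Shipment 6 Shipment 4.
Shipment 3: 0→2, due 16, lateness -14
Shipment 1: 2→7, due 35, lateness -28
Shipment 2: 7→13, due 24, lateness -11
Shipment 5: 13→21, due 15, lateness 6
Shipment 6: 21→32, due 36, lateness -4
Shipment 4: 32→44, due 14, lateness 30
Maximum = 30.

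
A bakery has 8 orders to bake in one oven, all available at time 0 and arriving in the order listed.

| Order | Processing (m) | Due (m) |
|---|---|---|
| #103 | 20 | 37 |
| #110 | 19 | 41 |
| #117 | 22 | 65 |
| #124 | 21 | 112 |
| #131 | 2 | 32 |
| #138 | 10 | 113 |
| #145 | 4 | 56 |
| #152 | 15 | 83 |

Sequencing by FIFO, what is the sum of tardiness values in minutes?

FIFO (arrival order): #103 #110 #117 #124 #131 #138 #145 #152.
#103: 0→20, due 37, tardiness 0
#110: 20→39, due 41, tardiness 0
#117: 39→61, due 65, tardiness 0
#124: 61→82, due 112, tardiness 0
#131: 82→84, due 32, tardiness 52
#138: 84→94, due 113, tardiness 0
#145: 94→98, due 56, tardiness 42
#152: 98→113, due 83, tardiness 30
Sum = 0+0+0+0+52+0+42+30 = 124.

124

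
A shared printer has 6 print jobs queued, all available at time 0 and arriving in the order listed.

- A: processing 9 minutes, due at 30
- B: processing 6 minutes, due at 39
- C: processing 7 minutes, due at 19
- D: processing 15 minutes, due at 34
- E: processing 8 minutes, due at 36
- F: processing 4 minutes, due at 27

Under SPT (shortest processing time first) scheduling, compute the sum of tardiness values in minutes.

SPT (increasing processing time): F B C E A D.
F: 0→4, due 27, tardiness 0
B: 4→10, due 39, tardiness 0
C: 10→17, due 19, tardiness 0
E: 17→25, due 36, tardiness 0
A: 25→34, due 30, tardiness 4
D: 34→49, due 34, tardiness 15
Sum = 0+0+0+0+4+15 = 19.

19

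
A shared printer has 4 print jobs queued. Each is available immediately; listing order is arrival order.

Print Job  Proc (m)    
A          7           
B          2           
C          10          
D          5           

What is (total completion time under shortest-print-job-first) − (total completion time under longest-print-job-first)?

SPT (increasing processing time): B D A C.
B: 0→2
D: 2→7
A: 7→14
C: 14→24
Sum = 2+7+14+24 = 47.
LPT (decreasing processing time): C A D B.
C: 0→10
A: 10→17
D: 17→22
B: 22→24
Sum = 10+17+22+24 = 73.
Difference = 47 − 73 = -26.

-26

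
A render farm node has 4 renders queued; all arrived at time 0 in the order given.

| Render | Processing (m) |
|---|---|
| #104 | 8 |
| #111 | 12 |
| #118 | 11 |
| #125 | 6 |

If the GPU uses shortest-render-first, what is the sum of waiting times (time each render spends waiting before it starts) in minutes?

SPT (increasing processing time): #125 #104 #118 #111.
#125: waits 0, runs 0→6
#104: waits 6, runs 6→14
#118: waits 14, runs 14→25
#111: waits 25, runs 25→37
Sum = 0+6+14+25 = 45.

45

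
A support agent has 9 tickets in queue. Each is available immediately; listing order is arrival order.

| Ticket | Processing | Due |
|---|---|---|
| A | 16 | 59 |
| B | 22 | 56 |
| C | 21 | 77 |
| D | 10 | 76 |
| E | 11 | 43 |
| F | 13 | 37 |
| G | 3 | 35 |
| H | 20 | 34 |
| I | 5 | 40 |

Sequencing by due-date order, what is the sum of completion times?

EDD (increasing due date): H G F I E B A D C.
H: 0→20
G: 20→23
F: 23→36
I: 36→41
E: 41→52
B: 52→74
A: 74→90
D: 90→100
C: 100→121
Sum = 20+23+36+41+52+74+90+100+121 = 557.

557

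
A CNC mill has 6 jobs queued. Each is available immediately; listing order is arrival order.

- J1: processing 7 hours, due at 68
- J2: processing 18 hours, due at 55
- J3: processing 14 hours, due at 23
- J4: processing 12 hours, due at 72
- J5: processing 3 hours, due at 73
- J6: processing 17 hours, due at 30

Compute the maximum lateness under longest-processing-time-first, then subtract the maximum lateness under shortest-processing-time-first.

LPT (decreasing processing time): J2 J6 J3 J4 J1 J5.
J2: 0→18, due 55, lateness -37
J6: 18→35, due 30, lateness 5
J3: 35→49, due 23, lateness 26
J4: 49→61, due 72, lateness -11
J1: 61→68, due 68, lateness 0
J5: 68→71, due 73, lateness -2
Maximum = 26.
SPT (increasing processing time): J5 J1 J4 J3 J6 J2.
J5: 0→3, due 73, lateness -70
J1: 3→10, due 68, lateness -58
J4: 10→22, due 72, lateness -50
J3: 22→36, due 23, lateness 13
J6: 36→53, due 30, lateness 23
J2: 53→71, due 55, lateness 16
Maximum = 23.
Difference = 26 − 23 = 3.

3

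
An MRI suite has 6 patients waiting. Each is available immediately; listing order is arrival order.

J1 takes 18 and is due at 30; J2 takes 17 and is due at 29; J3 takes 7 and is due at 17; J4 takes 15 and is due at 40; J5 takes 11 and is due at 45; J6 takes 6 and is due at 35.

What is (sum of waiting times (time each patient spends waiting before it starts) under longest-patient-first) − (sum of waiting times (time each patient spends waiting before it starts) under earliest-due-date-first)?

48

LPT (decreasing processing time): J1 J2 J4 J5 J3 J6.
J1: waits 0, runs 0→18
J2: waits 18, runs 18→35
J4: waits 35, runs 35→50
J5: waits 50, runs 50→61
J3: waits 61, runs 61→68
J6: waits 68, runs 68→74
Sum = 0+18+35+50+61+68 = 232.
EDD (increasing due date): J3 J2 J1 J6 J4 J5.
J3: waits 0, runs 0→7
J2: waits 7, runs 7→24
J1: waits 24, runs 24→42
J6: waits 42, runs 42→48
J4: waits 48, runs 48→63
J5: waits 63, runs 63→74
Sum = 0+7+24+42+48+63 = 184.
Difference = 232 − 184 = 48.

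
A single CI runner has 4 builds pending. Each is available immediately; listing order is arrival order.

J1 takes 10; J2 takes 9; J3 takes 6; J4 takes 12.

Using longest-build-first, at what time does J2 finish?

LPT (decreasing processing time): J4 J1 J2 J3.
J4: 0→12
J1: 12→22
J2: 22→31

31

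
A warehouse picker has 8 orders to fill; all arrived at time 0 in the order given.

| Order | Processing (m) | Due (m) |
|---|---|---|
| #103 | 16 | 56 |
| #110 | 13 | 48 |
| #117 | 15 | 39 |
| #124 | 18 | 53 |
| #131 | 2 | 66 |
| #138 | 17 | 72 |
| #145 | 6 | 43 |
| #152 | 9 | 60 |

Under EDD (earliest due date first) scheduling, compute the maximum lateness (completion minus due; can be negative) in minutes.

EDD (increasing due date): #117 #145 #110 #124 #103 #152 #131 #138.
#117: 0→15, due 39, lateness -24
#145: 15→21, due 43, lateness -22
#110: 21→34, due 48, lateness -14
#124: 34→52, due 53, lateness -1
#103: 52→68, due 56, lateness 12
#152: 68→77, due 60, lateness 17
#131: 77→79, due 66, lateness 13
#138: 79→96, due 72, lateness 24
Maximum = 24.

24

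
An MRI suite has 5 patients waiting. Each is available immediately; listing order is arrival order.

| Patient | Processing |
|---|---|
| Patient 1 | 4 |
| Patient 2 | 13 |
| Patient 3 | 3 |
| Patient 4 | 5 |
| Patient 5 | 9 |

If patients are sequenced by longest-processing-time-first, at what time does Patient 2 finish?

LPT (decreasing processing time): Patient 2 Patient 5 Patient 4 Patient 1 Patient 3.
Patient 2: 0→13

13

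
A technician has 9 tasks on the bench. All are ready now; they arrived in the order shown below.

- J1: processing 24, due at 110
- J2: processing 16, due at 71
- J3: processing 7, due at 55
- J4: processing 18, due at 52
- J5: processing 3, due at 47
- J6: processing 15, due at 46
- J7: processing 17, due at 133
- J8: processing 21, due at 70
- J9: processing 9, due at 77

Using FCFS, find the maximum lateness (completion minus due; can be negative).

53

FIFO (arrival order): J1 J2 J3 J4 J5 J6 J7 J8 J9.
J1: 0→24, due 110, lateness -86
J2: 24→40, due 71, lateness -31
J3: 40→47, due 55, lateness -8
J4: 47→65, due 52, lateness 13
J5: 65→68, due 47, lateness 21
J6: 68→83, due 46, lateness 37
J7: 83→100, due 133, lateness -33
J8: 100→121, due 70, lateness 51
J9: 121→130, due 77, lateness 53
Maximum = 53.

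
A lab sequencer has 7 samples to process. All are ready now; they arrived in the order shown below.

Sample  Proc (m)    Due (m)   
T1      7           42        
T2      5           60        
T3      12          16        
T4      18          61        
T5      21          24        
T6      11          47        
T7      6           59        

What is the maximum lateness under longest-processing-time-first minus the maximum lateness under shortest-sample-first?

LPT (decreasing processing time): T5 T4 T3 T6 T1 T7 T2.
T5: 0→21, due 24, lateness -3
T4: 21→39, due 61, lateness -22
T3: 39→51, due 16, lateness 35
T6: 51→62, due 47, lateness 15
T1: 62→69, due 42, lateness 27
T7: 69→75, due 59, lateness 16
T2: 75→80, due 60, lateness 20
Maximum = 35.
SPT (increasing processing time): T2 T7 T1 T6 T3 T4 T5.
T2: 0→5, due 60, lateness -55
T7: 5→11, due 59, lateness -48
T1: 11→18, due 42, lateness -24
T6: 18→29, due 47, lateness -18
T3: 29→41, due 16, lateness 25
T4: 41→59, due 61, lateness -2
T5: 59→80, due 24, lateness 56
Maximum = 56.
Difference = 35 − 56 = -21.

-21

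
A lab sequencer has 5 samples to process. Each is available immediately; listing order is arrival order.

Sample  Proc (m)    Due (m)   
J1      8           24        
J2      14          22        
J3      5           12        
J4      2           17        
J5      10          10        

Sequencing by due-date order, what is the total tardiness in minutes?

EDD (increasing due date): J5 J3 J4 J2 J1.
J5: 0→10, due 10, tardiness 0
J3: 10→15, due 12, tardiness 3
J4: 15→17, due 17, tardiness 0
J2: 17→31, due 22, tardiness 9
J1: 31→39, due 24, tardiness 15
Sum = 0+3+0+9+15 = 27.

27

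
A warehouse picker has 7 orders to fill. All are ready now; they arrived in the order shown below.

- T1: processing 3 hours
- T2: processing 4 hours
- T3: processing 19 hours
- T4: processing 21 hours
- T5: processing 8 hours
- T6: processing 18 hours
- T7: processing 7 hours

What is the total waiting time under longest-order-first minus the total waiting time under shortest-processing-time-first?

LPT (decreasing processing time): T4 T3 T6 T5 T7 T2 T1.
T4: waits 0, runs 0→21
T3: waits 21, runs 21→40
T6: waits 40, runs 40→58
T5: waits 58, runs 58→66
T7: waits 66, runs 66→73
T2: waits 73, runs 73→77
T1: waits 77, runs 77→80
Sum = 0+21+40+58+66+73+77 = 335.
SPT (increasing processing time): T1 T2 T7 T5 T6 T3 T4.
T1: waits 0, runs 0→3
T2: waits 3, runs 3→7
T7: waits 7, runs 7→14
T5: waits 14, runs 14→22
T6: waits 22, runs 22→40
T3: waits 40, runs 40→59
T4: waits 59, runs 59→80
Sum = 0+3+7+14+22+40+59 = 145.
Difference = 335 − 145 = 190.

190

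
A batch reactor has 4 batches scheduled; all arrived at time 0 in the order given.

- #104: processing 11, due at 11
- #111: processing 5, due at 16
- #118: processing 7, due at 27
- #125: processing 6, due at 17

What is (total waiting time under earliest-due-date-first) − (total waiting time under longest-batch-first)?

-4

EDD (increasing due date): #104 #111 #125 #118.
#104: waits 0, runs 0→11
#111: waits 11, runs 11→16
#125: waits 16, runs 16→22
#118: waits 22, runs 22→29
Sum = 0+11+16+22 = 49.
LPT (decreasing processing time): #104 #118 #125 #111.
#104: waits 0, runs 0→11
#118: waits 11, runs 11→18
#125: waits 18, runs 18→24
#111: waits 24, runs 24→29
Sum = 0+11+18+24 = 53.
Difference = 49 − 53 = -4.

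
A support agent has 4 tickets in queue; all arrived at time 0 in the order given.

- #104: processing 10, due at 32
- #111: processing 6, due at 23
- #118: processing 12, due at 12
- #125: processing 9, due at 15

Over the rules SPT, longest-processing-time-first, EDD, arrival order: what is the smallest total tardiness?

15

SPT (increasing processing time): #111 #125 #104 #118.
#111: 0→6, due 23, tardiness 0
#125: 6→15, due 15, tardiness 0
#104: 15→25, due 32, tardiness 0
#118: 25→37, due 12, tardiness 25
Sum = 0+0+0+25 = 25.
LPT (decreasing processing time): #118 #104 #125 #111.
#118: 0→12, due 12, tardiness 0
#104: 12→22, due 32, tardiness 0
#125: 22→31, due 15, tardiness 16
#111: 31→37, due 23, tardiness 14
Sum = 0+0+16+14 = 30.
EDD (increasing due date): #118 #125 #111 #104.
#118: 0→12, due 12, tardiness 0
#125: 12→21, due 15, tardiness 6
#111: 21→27, due 23, tardiness 4
#104: 27→37, due 32, tardiness 5
Sum = 0+6+4+5 = 15.
FIFO (arrival order): #104 #111 #118 #125.
#104: 0→10, due 32, tardiness 0
#111: 10→16, due 23, tardiness 0
#118: 16→28, due 12, tardiness 16
#125: 28→37, due 15, tardiness 22
Sum = 0+0+16+22 = 38.
SPT 25, LPT 30, EDD 15, FIFO 38 → minimum 15.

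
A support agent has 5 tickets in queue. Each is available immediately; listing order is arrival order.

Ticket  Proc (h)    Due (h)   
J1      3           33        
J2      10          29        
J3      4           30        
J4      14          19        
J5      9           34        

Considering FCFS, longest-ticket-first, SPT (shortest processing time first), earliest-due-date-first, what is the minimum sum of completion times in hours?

FIFO (arrival order): J1 J2 J3 J4 J5.
J1: 0→3
J2: 3→13
J3: 13→17
J4: 17→31
J5: 31→40
Sum = 3+13+17+31+40 = 104.
LPT (decreasing processing time): J4 J2 J5 J3 J1.
J4: 0→14
J2: 14→24
J5: 24→33
J3: 33→37
J1: 37→40
Sum = 14+24+33+37+40 = 148.
SPT (increasing processing time): J1 J3 J5 J2 J4.
J1: 0→3
J3: 3→7
J5: 7→16
J2: 16→26
J4: 26→40
Sum = 3+7+16+26+40 = 92.
EDD (increasing due date): J4 J2 J3 J1 J5.
J4: 0→14
J2: 14→24
J3: 24→28
J1: 28→31
J5: 31→40
Sum = 14+24+28+31+40 = 137.
FIFO 104, LPT 148, SPT 92, EDD 137 → minimum 92.

92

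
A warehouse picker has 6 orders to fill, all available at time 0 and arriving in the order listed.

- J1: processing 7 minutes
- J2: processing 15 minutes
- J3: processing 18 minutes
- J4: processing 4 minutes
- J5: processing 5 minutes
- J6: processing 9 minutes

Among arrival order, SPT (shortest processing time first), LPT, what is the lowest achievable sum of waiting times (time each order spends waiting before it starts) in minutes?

FIFO (arrival order): J1 J2 J3 J4 J5 J6.
J1: waits 0, runs 0→7
J2: waits 7, runs 7→22
J3: waits 22, runs 22→40
J4: waits 40, runs 40→44
J5: waits 44, runs 44→49
J6: waits 49, runs 49→58
Sum = 0+7+22+40+44+49 = 162.
SPT (increasing processing time): J4 J5 J1 J6 J2 J3.
J4: waits 0, runs 0→4
J5: waits 4, runs 4→9
J1: waits 9, runs 9→16
J6: waits 16, runs 16→25
J2: waits 25, runs 25→40
J3: waits 40, runs 40→58
Sum = 0+4+9+16+25+40 = 94.
LPT (decreasing processing time): J3 J2 J6 J1 J5 J4.
J3: waits 0, runs 0→18
J2: waits 18, runs 18→33
J6: waits 33, runs 33→42
J1: waits 42, runs 42→49
J5: waits 49, runs 49→54
J4: waits 54, runs 54→58
Sum = 0+18+33+42+49+54 = 196.
FIFO 162, SPT 94, LPT 196 → minimum 94.

94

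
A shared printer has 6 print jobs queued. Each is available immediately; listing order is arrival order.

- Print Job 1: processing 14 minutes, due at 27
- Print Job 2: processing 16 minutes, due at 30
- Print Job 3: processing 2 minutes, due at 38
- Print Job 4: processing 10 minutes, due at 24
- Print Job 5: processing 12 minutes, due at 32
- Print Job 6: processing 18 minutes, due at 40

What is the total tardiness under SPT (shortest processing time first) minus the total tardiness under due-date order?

-11

SPT (increasing processing time): Print Job 3 Print Job 4 Print Job 5 Print Job 1 Print Job 2 Print Job 6.
Print Job 3: 0→2, due 38, tardiness 0
Print Job 4: 2→12, due 24, tardiness 0
Print Job 5: 12→24, due 32, tardiness 0
Print Job 1: 24→38, due 27, tardiness 11
Print Job 2: 38→54, due 30, tardiness 24
Print Job 6: 54→72, due 40, tardiness 32
Sum = 0+0+0+11+24+32 = 67.
EDD (increasing due date): Print Job 4 Print Job 1 Print Job 2 Print Job 5 Print Job 3 Print Job 6.
Print Job 4: 0→10, due 24, tardiness 0
Print Job 1: 10→24, due 27, tardiness 0
Print Job 2: 24→40, due 30, tardiness 10
Print Job 5: 40→52, due 32, tardiness 20
Print Job 3: 52→54, due 38, tardiness 16
Print Job 6: 54→72, due 40, tardiness 32
Sum = 0+0+10+20+16+32 = 78.
Difference = 67 − 78 = -11.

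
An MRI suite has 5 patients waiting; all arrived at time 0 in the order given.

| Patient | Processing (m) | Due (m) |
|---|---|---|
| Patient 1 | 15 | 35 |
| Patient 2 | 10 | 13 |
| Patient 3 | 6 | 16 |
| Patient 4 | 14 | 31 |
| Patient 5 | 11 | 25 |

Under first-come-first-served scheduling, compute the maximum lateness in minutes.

31

FIFO (arrival order): Patient 1 Patient 2 Patient 3 Patient 4 Patient 5.
Patient 1: 0→15, due 35, lateness -20
Patient 2: 15→25, due 13, lateness 12
Patient 3: 25→31, due 16, lateness 15
Patient 4: 31→45, due 31, lateness 14
Patient 5: 45→56, due 25, lateness 31
Maximum = 31.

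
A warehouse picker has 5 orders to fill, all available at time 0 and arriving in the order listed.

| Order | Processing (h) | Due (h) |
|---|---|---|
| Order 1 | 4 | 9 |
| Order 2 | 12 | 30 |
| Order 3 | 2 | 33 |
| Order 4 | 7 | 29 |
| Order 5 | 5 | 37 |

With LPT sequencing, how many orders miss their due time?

1

LPT (decreasing processing time): Order 2 Order 4 Order 5 Order 1 Order 3.
Order 2: 0→12, due 30, tardiness 0
Order 4: 12→19, due 29, tardiness 0
Order 5: 19→24, due 37, tardiness 0
Order 1: 24→28, due 9, tardiness 19
Order 3: 28→30, due 33, tardiness 0
Late orders: 1.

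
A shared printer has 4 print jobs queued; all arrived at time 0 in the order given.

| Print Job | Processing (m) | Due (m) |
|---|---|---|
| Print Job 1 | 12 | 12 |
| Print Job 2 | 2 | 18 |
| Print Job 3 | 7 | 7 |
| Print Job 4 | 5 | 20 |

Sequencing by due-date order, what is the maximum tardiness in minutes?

7

EDD (increasing due date): Print Job 3 Print Job 1 Print Job 2 Print Job 4.
Print Job 3: 0→7, due 7, tardiness 0
Print Job 1: 7→19, due 12, tardiness 7
Print Job 2: 19→21, due 18, tardiness 3
Print Job 4: 21→26, due 20, tardiness 6
Maximum = 7.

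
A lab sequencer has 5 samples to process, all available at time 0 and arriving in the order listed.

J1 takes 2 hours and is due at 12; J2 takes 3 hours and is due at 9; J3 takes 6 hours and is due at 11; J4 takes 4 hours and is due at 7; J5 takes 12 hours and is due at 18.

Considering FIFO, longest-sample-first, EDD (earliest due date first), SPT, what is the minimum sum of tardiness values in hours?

FIFO (arrival order): J1 J2 J3 J4 J5.
J1: 0→2, due 12, tardiness 0
J2: 2→5, due 9, tardiness 0
J3: 5→11, due 11, tardiness 0
J4: 11→15, due 7, tardiness 8
J5: 15→27, due 18, tardiness 9
Sum = 0+0+0+8+9 = 17.
LPT (decreasing processing time): J5 J3 J4 J2 J1.
J5: 0→12, due 18, tardiness 0
J3: 12→18, due 11, tardiness 7
J4: 18→22, due 7, tardiness 15
J2: 22→25, due 9, tardiness 16
J1: 25→27, due 12, tardiness 15
Sum = 0+7+15+16+15 = 53.
EDD (increasing due date): J4 J2 J3 J1 J5.
J4: 0→4, due 7, tardiness 0
J2: 4→7, due 9, tardiness 0
J3: 7→13, due 11, tardiness 2
J1: 13→15, due 12, tardiness 3
J5: 15→27, due 18, tardiness 9
Sum = 0+0+2+3+9 = 14.
SPT (increasing processing time): J1 J2 J4 J3 J5.
J1: 0→2, due 12, tardiness 0
J2: 2→5, due 9, tardiness 0
J4: 5→9, due 7, tardiness 2
J3: 9→15, due 11, tardiness 4
J5: 15→27, due 18, tardiness 9
Sum = 0+0+2+4+9 = 15.
FIFO 17, LPT 53, EDD 14, SPT 15 → minimum 14.

14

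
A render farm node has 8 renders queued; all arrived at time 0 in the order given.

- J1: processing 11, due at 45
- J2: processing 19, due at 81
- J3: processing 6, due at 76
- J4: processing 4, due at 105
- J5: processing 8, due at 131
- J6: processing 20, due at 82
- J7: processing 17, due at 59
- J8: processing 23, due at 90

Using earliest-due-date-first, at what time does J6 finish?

EDD (increasing due date): J1 J7 J3 J2 J6 J8 J4 J5.
J1: 0→11
J7: 11→28
J3: 28→34
J2: 34→53
J6: 53→73

73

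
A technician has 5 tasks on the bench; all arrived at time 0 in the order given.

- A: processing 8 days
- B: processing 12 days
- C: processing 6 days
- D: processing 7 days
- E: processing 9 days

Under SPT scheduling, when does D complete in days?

SPT (increasing processing time): C D A E B.
C: 0→6
D: 6→13

13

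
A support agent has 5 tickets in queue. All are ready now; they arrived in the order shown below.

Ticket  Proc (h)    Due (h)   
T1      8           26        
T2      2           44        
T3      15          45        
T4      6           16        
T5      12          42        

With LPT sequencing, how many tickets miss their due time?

2

LPT (decreasing processing time): T3 T5 T1 T4 T2.
T3: 0→15, due 45, tardiness 0
T5: 15→27, due 42, tardiness 0
T1: 27→35, due 26, tardiness 9
T4: 35→41, due 16, tardiness 25
T2: 41→43, due 44, tardiness 0
Late tickets: 2.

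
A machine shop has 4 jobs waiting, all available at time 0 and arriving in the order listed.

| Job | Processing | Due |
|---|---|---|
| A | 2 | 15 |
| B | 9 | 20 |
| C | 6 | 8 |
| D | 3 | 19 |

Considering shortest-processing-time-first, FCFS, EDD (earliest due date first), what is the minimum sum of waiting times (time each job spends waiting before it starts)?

SPT (increasing processing time): A D C B.
A: waits 0, runs 0→2
D: waits 2, runs 2→5
C: waits 5, runs 5→11
B: waits 11, runs 11→20
Sum = 0+2+5+11 = 18.
FIFO (arrival order): A B C D.
A: waits 0, runs 0→2
B: waits 2, runs 2→11
C: waits 11, runs 11→17
D: waits 17, runs 17→20
Sum = 0+2+11+17 = 30.
EDD (increasing due date): C A D B.
C: waits 0, runs 0→6
A: waits 6, runs 6→8
D: waits 8, runs 8→11
B: waits 11, runs 11→20
Sum = 0+6+8+11 = 25.
SPT 18, FIFO 30, EDD 25 → minimum 18.

18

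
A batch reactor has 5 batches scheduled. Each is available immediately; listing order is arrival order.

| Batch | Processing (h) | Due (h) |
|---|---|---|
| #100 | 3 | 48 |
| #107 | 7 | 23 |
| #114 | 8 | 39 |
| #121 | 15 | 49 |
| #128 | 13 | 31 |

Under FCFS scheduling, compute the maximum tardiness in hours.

15

FIFO (arrival order): #100 #107 #114 #121 #128.
#100: 0→3, due 48, tardiness 0
#107: 3→10, due 23, tardiness 0
#114: 10→18, due 39, tardiness 0
#121: 18→33, due 49, tardiness 0
#128: 33→46, due 31, tardiness 15
Maximum = 15.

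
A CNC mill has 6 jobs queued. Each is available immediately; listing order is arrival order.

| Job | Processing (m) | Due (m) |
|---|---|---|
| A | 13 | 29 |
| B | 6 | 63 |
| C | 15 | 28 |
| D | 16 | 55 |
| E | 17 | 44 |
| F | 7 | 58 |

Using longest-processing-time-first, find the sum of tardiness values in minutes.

73

LPT (decreasing processing time): E D C A F B.
E: 0→17, due 44, tardiness 0
D: 17→33, due 55, tardiness 0
C: 33→48, due 28, tardiness 20
A: 48→61, due 29, tardiness 32
F: 61→68, due 58, tardiness 10
B: 68→74, due 63, tardiness 11
Sum = 0+0+20+32+10+11 = 73.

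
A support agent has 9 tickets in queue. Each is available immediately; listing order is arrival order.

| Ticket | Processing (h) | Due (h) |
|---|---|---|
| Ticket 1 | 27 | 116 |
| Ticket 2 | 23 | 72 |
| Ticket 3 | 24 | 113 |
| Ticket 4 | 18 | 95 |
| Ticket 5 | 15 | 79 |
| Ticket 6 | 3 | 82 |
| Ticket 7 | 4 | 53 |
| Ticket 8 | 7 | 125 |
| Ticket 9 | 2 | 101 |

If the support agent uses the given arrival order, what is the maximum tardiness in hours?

61

FIFO (arrival order): Ticket 1 Ticket 2 Ticket 3 Ticket 4 Ticket 5 Ticket 6 Ticket 7 Ticket 8 Ticket 9.
Ticket 1: 0→27, due 116, tardiness 0
Ticket 2: 27→50, due 72, tardiness 0
Ticket 3: 50→74, due 113, tardiness 0
Ticket 4: 74→92, due 95, tardiness 0
Ticket 5: 92→107, due 79, tardiness 28
Ticket 6: 107→110, due 82, tardiness 28
Ticket 7: 110→114, due 53, tardiness 61
Ticket 8: 114→121, due 125, tardiness 0
Ticket 9: 121→123, due 101, tardiness 22
Maximum = 61.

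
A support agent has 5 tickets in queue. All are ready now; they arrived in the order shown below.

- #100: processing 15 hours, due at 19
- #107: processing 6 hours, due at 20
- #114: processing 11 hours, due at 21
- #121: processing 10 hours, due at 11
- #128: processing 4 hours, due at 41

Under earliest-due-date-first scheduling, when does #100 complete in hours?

EDD (increasing due date): #121 #100 #107 #114 #128.
#121: 0→10
#100: 10→25

25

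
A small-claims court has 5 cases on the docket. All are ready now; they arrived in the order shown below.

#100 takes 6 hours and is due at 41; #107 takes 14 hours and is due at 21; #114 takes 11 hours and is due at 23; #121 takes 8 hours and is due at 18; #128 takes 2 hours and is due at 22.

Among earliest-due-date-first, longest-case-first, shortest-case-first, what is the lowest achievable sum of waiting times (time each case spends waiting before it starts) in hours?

53

EDD (increasing due date): #121 #107 #128 #114 #100.
#121: waits 0, runs 0→8
#107: waits 8, runs 8→22
#128: waits 22, runs 22→24
#114: waits 24, runs 24→35
#100: waits 35, runs 35→41
Sum = 0+8+22+24+35 = 89.
LPT (decreasing processing time): #107 #114 #121 #100 #128.
#107: waits 0, runs 0→14
#114: waits 14, runs 14→25
#121: waits 25, runs 25→33
#100: waits 33, runs 33→39
#128: waits 39, runs 39→41
Sum = 0+14+25+33+39 = 111.
SPT (increasing processing time): #128 #100 #121 #114 #107.
#128: waits 0, runs 0→2
#100: waits 2, runs 2→8
#121: waits 8, runs 8→16
#114: waits 16, runs 16→27
#107: waits 27, runs 27→41
Sum = 0+2+8+16+27 = 53.
EDD 89, LPT 111, SPT 53 → minimum 53.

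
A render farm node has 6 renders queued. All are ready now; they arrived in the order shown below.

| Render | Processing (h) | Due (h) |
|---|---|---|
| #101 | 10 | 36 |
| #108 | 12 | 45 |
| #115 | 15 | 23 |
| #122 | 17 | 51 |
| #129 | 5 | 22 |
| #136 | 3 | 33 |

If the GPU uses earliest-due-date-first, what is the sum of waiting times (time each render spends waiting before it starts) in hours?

EDD (increasing due date): #129 #115 #136 #101 #108 #122.
#129: waits 0, runs 0→5
#115: waits 5, runs 5→20
#136: waits 20, runs 20→23
#101: waits 23, runs 23→33
#108: waits 33, runs 33→45
#122: waits 45, runs 45→62
Sum = 0+5+20+23+33+45 = 126.

126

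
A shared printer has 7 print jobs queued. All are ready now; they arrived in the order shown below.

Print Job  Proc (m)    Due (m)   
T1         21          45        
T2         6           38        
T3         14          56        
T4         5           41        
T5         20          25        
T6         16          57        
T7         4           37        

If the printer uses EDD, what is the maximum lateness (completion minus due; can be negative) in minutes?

29

EDD (increasing due date): T5 T7 T2 T4 T1 T3 T6.
T5: 0→20, due 25, lateness -5
T7: 20→24, due 37, lateness -13
T2: 24→30, due 38, lateness -8
T4: 30→35, due 41, lateness -6
T1: 35→56, due 45, lateness 11
T3: 56→70, due 56, lateness 14
T6: 70→86, due 57, lateness 29
Maximum = 29.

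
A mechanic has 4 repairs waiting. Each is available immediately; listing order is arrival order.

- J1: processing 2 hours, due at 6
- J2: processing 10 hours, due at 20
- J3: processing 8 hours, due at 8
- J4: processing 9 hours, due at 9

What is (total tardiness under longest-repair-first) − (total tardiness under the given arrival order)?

LPT (decreasing processing time): J2 J4 J3 J1.
J2: 0→10, due 20, tardiness 0
J4: 10→19, due 9, tardiness 10
J3: 19→27, due 8, tardiness 19
J1: 27→29, due 6, tardiness 23
Sum = 0+10+19+23 = 52.
FIFO (arrival order): J1 J2 J3 J4.
J1: 0→2, due 6, tardiness 0
J2: 2→12, due 20, tardiness 0
J3: 12→20, due 8, tardiness 12
J4: 20→29, due 9, tardiness 20
Sum = 0+0+12+20 = 32.
Difference = 52 − 32 = 20.

20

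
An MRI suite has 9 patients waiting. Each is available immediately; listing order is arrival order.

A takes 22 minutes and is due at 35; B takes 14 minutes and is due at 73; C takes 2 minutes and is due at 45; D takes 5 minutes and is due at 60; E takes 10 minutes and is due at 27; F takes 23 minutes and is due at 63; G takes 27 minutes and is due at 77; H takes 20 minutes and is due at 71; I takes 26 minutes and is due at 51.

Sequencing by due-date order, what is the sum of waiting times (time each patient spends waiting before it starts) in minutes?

EDD (increasing due date): E A C I D F H B G.
E: waits 0, runs 0→10
A: waits 10, runs 10→32
C: waits 32, runs 32→34
I: waits 34, runs 34→60
D: waits 60, runs 60→65
F: waits 65, runs 65→88
H: waits 88, runs 88→108
B: waits 108, runs 108→122
G: waits 122, runs 122→149
Sum = 0+10+32+34+60+65+88+108+122 = 519.

519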